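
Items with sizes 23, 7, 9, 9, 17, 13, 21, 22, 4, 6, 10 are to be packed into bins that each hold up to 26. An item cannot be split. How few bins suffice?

6

Total = 23 + 22 + 21 + 17 + 13 + 10 + 9 + 9 + 7 + 6 + 4 = 141.
Lower bound: ⌈141/26⌉ = 6 bins.
A packing using 6 bins:
  bin 1: 23 = 23
  bin 2: 22 + 4 = 26
  bin 3: 21 = 21
  bin 4: 17 + 9 = 26
  bin 5: 13 + 10 = 23
  bin 6: 9 + 7 + 6 = 22
This matches the lower bound, so 6 is optimal.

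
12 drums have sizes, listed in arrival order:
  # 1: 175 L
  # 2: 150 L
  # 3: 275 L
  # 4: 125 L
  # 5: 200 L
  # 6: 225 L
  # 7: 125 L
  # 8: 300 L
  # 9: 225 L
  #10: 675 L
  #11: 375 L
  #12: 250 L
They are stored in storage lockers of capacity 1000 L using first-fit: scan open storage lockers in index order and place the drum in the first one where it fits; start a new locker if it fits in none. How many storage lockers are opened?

4

  175 → locker 1 (new)  [load 175/1000]
  150 → locker 1  [load 325/1000]
  275 → locker 1  [load 600/1000]
  125 → locker 1  [load 725/1000]
  200 → locker 1  [load 925/1000]
  225 → locker 2 (new)  [load 225/1000]
  125 → locker 2  [load 350/1000]
  300 → locker 2  [load 650/1000]
  225 → locker 2  [load 875/1000]
  675 → locker 3 (new)  [load 675/1000]
  375 → locker 4 (new)  [load 375/1000]
  250 → locker 3  [load 925/1000]
4 storage lockers opened.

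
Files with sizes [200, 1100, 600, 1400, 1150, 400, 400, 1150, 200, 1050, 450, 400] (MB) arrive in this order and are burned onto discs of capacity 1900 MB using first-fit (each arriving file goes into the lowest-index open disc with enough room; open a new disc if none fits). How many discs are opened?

5

  200 → disc 1 (new)  [load 200/1900]
  1100 → disc 1  [load 1300/1900]
  600 → disc 1  [load 1900/1900]
  1400 → disc 2 (new)  [load 1400/1900]
  1150 → disc 3 (new)  [load 1150/1900]
  400 → disc 2  [load 1800/1900]
  400 → disc 3  [load 1550/1900]
  1150 → disc 4 (new)  [load 1150/1900]
  200 → disc 3  [load 1750/1900]
  1050 → disc 5 (new)  [load 1050/1900]
  450 → disc 4  [load 1600/1900]
  400 → disc 5  [load 1450/1900]
5 discs opened.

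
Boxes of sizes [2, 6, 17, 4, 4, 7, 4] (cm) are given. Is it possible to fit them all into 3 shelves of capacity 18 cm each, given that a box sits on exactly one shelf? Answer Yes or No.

A valid assignment using 3 shelves:
  shelf 1: 17 = 17
  shelf 2: 7 + 6 + 4 = 17
  shelf 3: 4 + 4 + 2 = 10
Every load is within 18 cm, so 3 shelves suffice.

Yes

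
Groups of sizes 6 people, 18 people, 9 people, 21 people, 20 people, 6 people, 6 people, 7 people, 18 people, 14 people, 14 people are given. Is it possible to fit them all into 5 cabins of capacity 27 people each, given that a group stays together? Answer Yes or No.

No

Total = 139 people; ⌈139/27⌉ = 6.
At least 6 cabins are required, but only 5 are allowed.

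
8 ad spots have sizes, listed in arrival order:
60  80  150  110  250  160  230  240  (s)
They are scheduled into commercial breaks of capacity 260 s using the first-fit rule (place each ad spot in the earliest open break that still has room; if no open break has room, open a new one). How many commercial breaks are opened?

6

  60 → break 1 (new)  [load 60/260]
  80 → break 1  [load 140/260]
  150 → break 2 (new)  [load 150/260]
  110 → break 1  [load 250/260]
  250 → break 3 (new)  [load 250/260]
  160 → break 4 (new)  [load 160/260]
  230 → break 5 (new)  [load 230/260]
  240 → break 6 (new)  [load 240/260]
6 commercial breaks opened.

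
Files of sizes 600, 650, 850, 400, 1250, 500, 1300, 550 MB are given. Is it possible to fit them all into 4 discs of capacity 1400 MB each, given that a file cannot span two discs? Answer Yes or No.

No

Total = 6100 MB; ⌈6100/1400⌉ = 5.
At least 5 discs are required, but only 4 are allowed.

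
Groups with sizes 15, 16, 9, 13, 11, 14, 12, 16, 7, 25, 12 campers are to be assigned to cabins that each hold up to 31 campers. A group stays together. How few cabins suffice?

6

Total = 25 + 16 + 16 + 15 + 14 + 13 + 12 + 12 + 11 + 9 + 7 = 150 campers.
Lower bound: ⌈150/31⌉ = 5 cabins.
A packing using 6 cabins:
  cabin 1: 25 = 25
  cabin 2: 16 + 15 = 31
  cabin 3: 16 + 14 = 30
  cabin 4: 13 + 12 = 25
  cabin 5: 12 + 11 + 7 = 30
  cabin 6: 9 = 9
No arrangement into 5 cabins stays within capacity, so 6 is optimal.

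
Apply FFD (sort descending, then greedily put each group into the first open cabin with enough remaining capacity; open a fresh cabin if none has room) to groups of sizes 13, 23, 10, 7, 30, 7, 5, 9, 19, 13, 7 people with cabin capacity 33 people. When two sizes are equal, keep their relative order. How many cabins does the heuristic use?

5

Sorted descending: 30, 23, 19, 13, 13, 10, 9, 7, 7, 7, 5.
  30 → cabin 1 (new)  [load 30/33]
  23 → cabin 2 (new)  [load 23/33]
  19 → cabin 3 (new)  [load 19/33]
  13 → cabin 3  [load 32/33]
  13 → cabin 4 (new)  [load 13/33]
  10 → cabin 2  [load 33/33]
  9 → cabin 4  [load 22/33]
  7 → cabin 4  [load 29/33]
  7 → cabin 5 (new)  [load 7/33]
  7 → cabin 5  [load 14/33]
  5 → cabin 5  [load 19/33]
5 cabins opened.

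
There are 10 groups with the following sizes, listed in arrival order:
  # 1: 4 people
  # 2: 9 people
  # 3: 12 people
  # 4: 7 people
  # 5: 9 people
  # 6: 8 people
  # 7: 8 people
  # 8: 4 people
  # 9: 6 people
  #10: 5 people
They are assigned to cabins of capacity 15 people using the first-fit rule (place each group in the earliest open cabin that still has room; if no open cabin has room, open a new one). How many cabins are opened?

6

  4 → cabin 1 (new)  [load 4/15]
  9 → cabin 1  [load 13/15]
  12 → cabin 2 (new)  [load 12/15]
  7 → cabin 3 (new)  [load 7/15]
  9 → cabin 4 (new)  [load 9/15]
  8 → cabin 3  [load 15/15]
  8 → cabin 5 (new)  [load 8/15]
  4 → cabin 4  [load 13/15]
  6 → cabin 5  [load 14/15]
  5 → cabin 6 (new)  [load 5/15]
6 cabins opened.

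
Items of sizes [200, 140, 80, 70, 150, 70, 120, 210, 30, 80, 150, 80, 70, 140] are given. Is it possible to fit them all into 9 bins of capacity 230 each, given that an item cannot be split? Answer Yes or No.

Yes

A valid assignment using 8 bins:
  bin 1: 210 = 210
  bin 2: 200 + 30 = 230
  bin 3: 150 + 80 = 230
  bin 4: 150 + 80 = 230
  bin 5: 140 + 80 = 220
  bin 6: 140 + 70 = 210
  bin 7: 120 + 70 = 190
  bin 8: 70 = 70
That uses only 8 ≤ 9, so 9 bins are enough.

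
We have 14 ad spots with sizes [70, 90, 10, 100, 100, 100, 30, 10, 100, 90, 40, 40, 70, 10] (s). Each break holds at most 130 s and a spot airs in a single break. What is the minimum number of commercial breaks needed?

8

Total = 100 + 100 + 100 + 100 + 90 + 90 + 70 + 70 + 40 + 40 + 30 + 10 + 10 + 10 = 860 s.
Lower bound: ⌈860/130⌉ = 7 commercial breaks.
Also, 8 ad spots each exceed 65 s, and no two of those can share a break, so at least 8 commercial breaks are needed.
A packing using 8 commercial breaks:
  break 1: 100 + 30 = 130
  break 2: 100 + 10 + 10 + 10 = 130
  break 3: 100 = 100
  break 4: 100 = 100
  break 5: 90 + 40 = 130
  break 6: 90 + 40 = 130
  break 7: 70 = 70
  break 8: 70 = 70
This matches the lower bound, so 8 is optimal.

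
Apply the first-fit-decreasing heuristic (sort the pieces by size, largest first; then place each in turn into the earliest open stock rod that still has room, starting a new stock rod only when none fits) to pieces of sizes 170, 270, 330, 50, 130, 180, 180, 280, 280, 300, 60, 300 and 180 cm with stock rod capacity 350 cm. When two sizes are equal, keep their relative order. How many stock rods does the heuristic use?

Sorted descending: 330, 300, 300, 280, 280, 270, 180, 180, 180, 170, 130, 60, 50.
  330 → stock rod 1 (new)  [load 330/350]
  300 → stock rod 2 (new)  [load 300/350]
  300 → stock rod 3 (new)  [load 300/350]
  280 → stock rod 4 (new)  [load 280/350]
  280 → stock rod 5 (new)  [load 280/350]
  270 → stock rod 6 (new)  [load 270/350]
  180 → stock rod 7 (new)  [load 180/350]
  180 → stock rod 8 (new)  [load 180/350]
  180 → stock rod 9 (new)  [load 180/350]
  170 → stock rod 7  [load 350/350]
  130 → stock rod 8  [load 310/350]
  60 → stock rod 4  [load 340/350]
  50 → stock rod 2  [load 350/350]
9 stock rods opened.

9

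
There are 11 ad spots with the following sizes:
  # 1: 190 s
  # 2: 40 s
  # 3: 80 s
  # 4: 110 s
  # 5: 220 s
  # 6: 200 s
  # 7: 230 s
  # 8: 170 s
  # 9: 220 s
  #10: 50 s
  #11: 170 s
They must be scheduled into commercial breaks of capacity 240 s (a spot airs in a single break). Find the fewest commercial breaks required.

Total = 230 + 220 + 220 + 200 + 190 + 170 + 170 + 110 + 80 + 50 + 40 = 1680 s.
Lower bound: ⌈1680/240⌉ = 7 commercial breaks.
A packing using 8 commercial breaks:
  break 1: 230 = 230
  break 2: 220 = 220
  break 3: 220 = 220
  break 4: 200 + 40 = 240
  break 5: 190 + 50 = 240
  break 6: 170 = 170
  break 7: 170 = 170
  break 8: 110 + 80 = 190
No arrangement into 7 commercial breaks stays within capacity, so 8 is optimal.

8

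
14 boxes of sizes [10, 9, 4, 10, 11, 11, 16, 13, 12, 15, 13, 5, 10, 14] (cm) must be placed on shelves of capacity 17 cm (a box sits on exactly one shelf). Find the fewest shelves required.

Total = 16 + 15 + 14 + 13 + 13 + 12 + 11 + 11 + 10 + 10 + 10 + 9 + 5 + 4 = 153 cm.
Lower bound: ⌈153/17⌉ = 9 shelves.
Also, 12 boxes each exceed 17/2 cm, and no two of those can share a shelf, so at least 12 shelves are needed.
A packing using 12 shelves:
  shelf 1: 16 = 16
  shelf 2: 15 = 15
  shelf 3: 14 = 14
  shelf 4: 13 + 4 = 17
  shelf 5: 13 = 13
  shelf 6: 12 + 5 = 17
  shelf 7: 11 = 11
  shelf 8: 11 = 11
  shelf 9: 10 = 10
  shelf 10: 10 = 10
  shelf 11: 10 = 10
  shelf 12: 9 = 9
This matches the lower bound, so 12 is optimal.

12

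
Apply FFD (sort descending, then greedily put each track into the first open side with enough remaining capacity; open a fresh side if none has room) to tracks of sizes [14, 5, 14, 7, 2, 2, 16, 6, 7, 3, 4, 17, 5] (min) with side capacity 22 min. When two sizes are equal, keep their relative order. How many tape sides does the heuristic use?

Sorted descending: 17, 16, 14, 14, 7, 7, 6, 5, 5, 4, 3, 2, 2.
  17 → side 1 (new)  [load 17/22]
  16 → side 2 (new)  [load 16/22]
  14 → side 3 (new)  [load 14/22]
  14 → side 4 (new)  [load 14/22]
  7 → side 3  [load 21/22]
  7 → side 4  [load 21/22]
  6 → side 2  [load 22/22]
  5 → side 1  [load 22/22]
  5 → side 5 (new)  [load 5/22]
  4 → side 5  [load 9/22]
  3 → side 5  [load 12/22]
  2 → side 5  [load 14/22]
  2 → side 5  [load 16/22]
5 tape sides opened.

5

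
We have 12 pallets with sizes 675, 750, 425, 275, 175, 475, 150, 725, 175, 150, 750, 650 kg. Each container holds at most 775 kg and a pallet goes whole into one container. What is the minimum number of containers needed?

8

Total = 750 + 750 + 725 + 675 + 650 + 475 + 425 + 275 + 175 + 175 + 150 + 150 = 5375 kg.
Lower bound: ⌈5375/775⌉ = 7 containers.
A packing using 8 containers:
  container 1: 750 = 750
  container 2: 750 = 750
  container 3: 725 = 725
  container 4: 675 = 675
  container 5: 650 = 650
  container 6: 475 + 275 = 750
  container 7: 425 + 175 + 175 = 775
  container 8: 150 + 150 = 300
No arrangement into 7 containers stays within capacity, so 8 is optimal.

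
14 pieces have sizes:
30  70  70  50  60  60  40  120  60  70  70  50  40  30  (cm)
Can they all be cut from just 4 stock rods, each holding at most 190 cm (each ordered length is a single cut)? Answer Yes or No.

Total = 820 cm; ⌈820/190⌉ = 5.
At least 5 stock rods are required, but only 4 are allowed.

No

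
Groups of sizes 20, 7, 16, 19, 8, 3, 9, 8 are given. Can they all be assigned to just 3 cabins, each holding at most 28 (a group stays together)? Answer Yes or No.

Total = 90; ⌈90/28⌉ = 4.
At least 4 cabins are required, but only 3 are allowed.

No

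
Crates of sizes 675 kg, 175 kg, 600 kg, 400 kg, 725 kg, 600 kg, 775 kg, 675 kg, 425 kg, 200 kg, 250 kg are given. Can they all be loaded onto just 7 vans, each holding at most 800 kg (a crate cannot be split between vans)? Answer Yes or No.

No

Total = 5500 kg; ⌈5500/800⌉ = 7.
The bound of 7 does not rule out 7, but exhaustive search shows no assignment into 7 vans of capacity 800 kg exists — the minimum is 8.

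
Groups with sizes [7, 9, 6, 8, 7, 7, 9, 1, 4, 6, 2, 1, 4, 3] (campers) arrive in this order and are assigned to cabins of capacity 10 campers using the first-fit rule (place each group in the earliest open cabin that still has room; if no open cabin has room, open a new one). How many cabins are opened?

8

  7 → cabin 1 (new)  [load 7/10]
  9 → cabin 2 (new)  [load 9/10]
  6 → cabin 3 (new)  [load 6/10]
  8 → cabin 4 (new)  [load 8/10]
  7 → cabin 5 (new)  [load 7/10]
  7 → cabin 6 (new)  [load 7/10]
  9 → cabin 7 (new)  [load 9/10]
  1 → cabin 1  [load 8/10]
  4 → cabin 3  [load 10/10]
  6 → cabin 8 (new)  [load 6/10]
  2 → cabin 1  [load 10/10]
  1 → cabin 2  [load 10/10]
  4 → cabin 8  [load 10/10]
  3 → cabin 5  [load 10/10]
8 cabins opened.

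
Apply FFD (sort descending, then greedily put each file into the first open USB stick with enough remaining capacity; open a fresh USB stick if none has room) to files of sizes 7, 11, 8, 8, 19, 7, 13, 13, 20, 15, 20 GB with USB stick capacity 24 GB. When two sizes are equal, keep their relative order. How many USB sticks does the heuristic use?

7

Sorted descending: 20, 20, 19, 15, 13, 13, 11, 8, 8, 7, 7.
  20 → USB stick 1 (new)  [load 20/24]
  20 → USB stick 2 (new)  [load 20/24]
  19 → USB stick 3 (new)  [load 19/24]
  15 → USB stick 4 (new)  [load 15/24]
  13 → USB stick 5 (new)  [load 13/24]
  13 → USB stick 6 (new)  [load 13/24]
  11 → USB stick 5  [load 24/24]
  8 → USB stick 4  [load 23/24]
  8 → USB stick 6  [load 21/24]
  7 → USB stick 7 (new)  [load 7/24]
  7 → USB stick 7  [load 14/24]
7 USB sticks opened.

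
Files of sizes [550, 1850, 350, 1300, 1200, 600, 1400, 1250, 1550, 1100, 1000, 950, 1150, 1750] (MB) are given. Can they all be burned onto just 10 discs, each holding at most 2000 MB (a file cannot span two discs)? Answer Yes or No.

A valid assignment using 10 discs:
  disc 1: 1850 = 1850
  disc 2: 1750 = 1750
  disc 3: 1550 + 350 = 1900
  disc 4: 1400 + 600 = 2000
  disc 5: 1300 + 550 = 1850
  disc 6: 1250 = 1250
  disc 7: 1200 = 1200
  disc 8: 1150 = 1150
  disc 9: 1100 = 1100
  disc 10: 1000 + 950 = 1950
Every load is within 2000 MB, so 10 discs suffice.

Yes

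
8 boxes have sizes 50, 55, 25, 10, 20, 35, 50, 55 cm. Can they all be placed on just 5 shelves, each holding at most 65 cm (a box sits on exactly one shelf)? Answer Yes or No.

No

Total = 300 cm; ⌈300/65⌉ = 5.
The bound of 5 does not rule out 5, but exhaustive search shows no assignment into 5 shelves of capacity 65 cm exists — the minimum is 6.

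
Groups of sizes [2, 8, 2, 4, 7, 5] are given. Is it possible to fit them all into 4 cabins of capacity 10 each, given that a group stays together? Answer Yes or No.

A valid assignment using 3 cabins:
  cabin 1: 8 + 2 = 10
  cabin 2: 7 + 2 = 9
  cabin 3: 5 + 4 = 9
That uses only 3 ≤ 4, so 4 cabins are enough.

Yes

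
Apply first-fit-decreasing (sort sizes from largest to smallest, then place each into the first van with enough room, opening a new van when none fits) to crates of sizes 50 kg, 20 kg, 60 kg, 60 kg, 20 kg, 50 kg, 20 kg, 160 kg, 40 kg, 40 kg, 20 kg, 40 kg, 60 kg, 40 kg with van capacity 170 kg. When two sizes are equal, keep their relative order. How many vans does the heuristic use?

5

Sorted descending: 160, 60, 60, 60, 50, 50, 40, 40, 40, 40, 20, 20, 20, 20.
  160 → van 1 (new)  [load 160/170]
  60 → van 2 (new)  [load 60/170]
  60 → van 2  [load 120/170]
  60 → van 3 (new)  [load 60/170]
  50 → van 2  [load 170/170]
  50 → van 3  [load 110/170]
  40 → van 3  [load 150/170]
  40 → van 4 (new)  [load 40/170]
  40 → van 4  [load 80/170]
  40 → van 4  [load 120/170]
  20 → van 3  [load 170/170]
  20 → van 4  [load 140/170]
  20 → van 4  [load 160/170]
  20 → van 5 (new)  [load 20/170]
5 vans opened.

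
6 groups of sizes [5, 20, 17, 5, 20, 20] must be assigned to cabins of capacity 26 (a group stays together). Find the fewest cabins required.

4

Total = 20 + 20 + 20 + 17 + 5 + 5 = 87.
Lower bound: ⌈87/26⌉ = 4 cabins.
A packing using 4 cabins:
  cabin 1: 20 + 5 = 25
  cabin 2: 20 + 5 = 25
  cabin 3: 20 = 20
  cabin 4: 17 = 17
This matches the lower bound, so 4 is optimal.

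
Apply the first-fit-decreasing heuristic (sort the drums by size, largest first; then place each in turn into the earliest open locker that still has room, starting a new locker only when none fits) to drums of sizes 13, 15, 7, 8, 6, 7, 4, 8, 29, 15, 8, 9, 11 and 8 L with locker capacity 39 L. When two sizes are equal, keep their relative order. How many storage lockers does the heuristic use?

4

Sorted descending: 29, 15, 15, 13, 11, 9, 8, 8, 8, 8, 7, 7, 6, 4.
  29 → locker 1 (new)  [load 29/39]
  15 → locker 2 (new)  [load 15/39]
  15 → locker 2  [load 30/39]
  13 → locker 3 (new)  [load 13/39]
  11 → locker 3  [load 24/39]
  9 → locker 1  [load 38/39]
  8 → locker 2  [load 38/39]
  8 → locker 3  [load 32/39]
  8 → locker 4 (new)  [load 8/39]
  8 → locker 4  [load 16/39]
  7 → locker 3  [load 39/39]
  7 → locker 4  [load 23/39]
  6 → locker 4  [load 29/39]
  4 → locker 4  [load 33/39]
4 storage lockers opened.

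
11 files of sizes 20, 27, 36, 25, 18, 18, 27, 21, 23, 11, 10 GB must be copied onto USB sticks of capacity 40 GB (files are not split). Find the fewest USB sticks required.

7

Total = 36 + 27 + 27 + 25 + 23 + 21 + 20 + 18 + 18 + 11 + 10 = 236 GB.
Lower bound: ⌈236/40⌉ = 6 USB sticks.
A packing using 7 USB sticks:
  USB stick 1: 36 = 36
  USB stick 2: 27 + 11 = 38
  USB stick 3: 27 + 10 = 37
  USB stick 4: 25 = 25
  USB stick 5: 23 = 23
  USB stick 6: 21 + 18 = 39
  USB stick 7: 20 + 18 = 38
No arrangement into 6 USB sticks stays within capacity, so 7 is optimal.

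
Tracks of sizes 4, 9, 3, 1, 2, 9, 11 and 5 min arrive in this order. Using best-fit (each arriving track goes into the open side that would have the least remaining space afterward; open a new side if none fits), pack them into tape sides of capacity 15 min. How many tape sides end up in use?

4

  4 → side 1 (new)  [load 4/15]
  9 → side 1  [load 13/15]
  3 → side 2 (new)  [load 3/15]
  1 → side 1  [load 14/15]
  2 → side 2  [load 5/15]
  9 → side 2  [load 14/15]
  11 → side 3 (new)  [load 11/15]
  5 → side 4 (new)  [load 5/15]
4 tape sides opened.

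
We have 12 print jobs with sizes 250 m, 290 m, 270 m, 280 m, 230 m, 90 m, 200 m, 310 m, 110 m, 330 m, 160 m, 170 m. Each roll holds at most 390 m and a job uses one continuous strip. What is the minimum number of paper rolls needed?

Total = 330 + 310 + 290 + 280 + 270 + 250 + 230 + 200 + 170 + 160 + 110 + 90 = 2690 m.
Lower bound: ⌈2690/390⌉ = 7 paper rolls.
Also, 8 print jobs each exceed 195 m, and no two of those can share a roll, so at least 8 paper rolls are needed.
A packing using 8 paper rolls:
  roll 1: 330 = 330
  roll 2: 310 = 310
  roll 3: 290 + 90 = 380
  roll 4: 280 + 110 = 390
  roll 5: 270 = 270
  roll 6: 250 = 250
  roll 7: 230 + 160 = 390
  roll 8: 200 + 170 = 370
This matches the lower bound, so 8 is optimal.

8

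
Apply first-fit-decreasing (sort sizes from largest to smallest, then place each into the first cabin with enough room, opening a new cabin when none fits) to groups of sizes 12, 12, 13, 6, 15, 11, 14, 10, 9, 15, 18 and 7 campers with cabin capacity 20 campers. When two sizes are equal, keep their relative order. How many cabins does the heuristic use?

9

Sorted descending: 18, 15, 15, 14, 13, 12, 12, 11, 10, 9, 7, 6.
  18 → cabin 1 (new)  [load 18/20]
  15 → cabin 2 (new)  [load 15/20]
  15 → cabin 3 (new)  [load 15/20]
  14 → cabin 4 (new)  [load 14/20]
  13 → cabin 5 (new)  [load 13/20]
  12 → cabin 6 (new)  [load 12/20]
  12 → cabin 7 (new)  [load 12/20]
  11 → cabin 8 (new)  [load 11/20]
  10 → cabin 9 (new)  [load 10/20]
  9 → cabin 8  [load 20/20]
  7 → cabin 5  [load 20/20]
  6 → cabin 4  [load 20/20]
9 cabins opened.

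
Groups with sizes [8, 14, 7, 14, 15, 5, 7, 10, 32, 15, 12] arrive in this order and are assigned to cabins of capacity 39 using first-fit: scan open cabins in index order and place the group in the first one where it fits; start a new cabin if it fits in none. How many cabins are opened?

4

  8 → cabin 1 (new)  [load 8/39]
  14 → cabin 1  [load 22/39]
  7 → cabin 1  [load 29/39]
  14 → cabin 2 (new)  [load 14/39]
  15 → cabin 2  [load 29/39]
  5 → cabin 1  [load 34/39]
  7 → cabin 2  [load 36/39]
  10 → cabin 3 (new)  [load 10/39]
  32 → cabin 4 (new)  [load 32/39]
  15 → cabin 3  [load 25/39]
  12 → cabin 3  [load 37/39]
4 cabins opened.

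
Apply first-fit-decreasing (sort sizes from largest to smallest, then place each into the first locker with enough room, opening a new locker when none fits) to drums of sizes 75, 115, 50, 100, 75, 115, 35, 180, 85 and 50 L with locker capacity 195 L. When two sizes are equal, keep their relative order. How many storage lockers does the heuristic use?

5

Sorted descending: 180, 115, 115, 100, 85, 75, 75, 50, 50, 35.
  180 → locker 1 (new)  [load 180/195]
  115 → locker 2 (new)  [load 115/195]
  115 → locker 3 (new)  [load 115/195]
  100 → locker 4 (new)  [load 100/195]
  85 → locker 4  [load 185/195]
  75 → locker 2  [load 190/195]
  75 → locker 3  [load 190/195]
  50 → locker 5 (new)  [load 50/195]
  50 → locker 5  [load 100/195]
  35 → locker 5  [load 135/195]
5 storage lockers opened.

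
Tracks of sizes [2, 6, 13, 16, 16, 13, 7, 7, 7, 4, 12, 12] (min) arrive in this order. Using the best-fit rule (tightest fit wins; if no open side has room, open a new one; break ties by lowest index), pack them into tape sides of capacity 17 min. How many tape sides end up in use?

8

  2 → side 1 (new)  [load 2/17]
  6 → side 1  [load 8/17]
  13 → side 2 (new)  [load 13/17]
  16 → side 3 (new)  [load 16/17]
  16 → side 4 (new)  [load 16/17]
  13 → side 5 (new)  [load 13/17]
  7 → side 1  [load 15/17]
  7 → side 6 (new)  [load 7/17]
  7 → side 6  [load 14/17]
  4 → side 2  [load 17/17]
  12 → side 7 (new)  [load 12/17]
  12 → side 8 (new)  [load 12/17]
8 tape sides opened.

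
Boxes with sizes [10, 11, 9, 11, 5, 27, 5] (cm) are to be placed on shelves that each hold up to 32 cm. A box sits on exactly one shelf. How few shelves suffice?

3

Total = 27 + 11 + 11 + 10 + 9 + 5 + 5 = 78 cm.
Lower bound: ⌈78/32⌉ = 3 shelves.
A packing using 3 shelves:
  shelf 1: 27 + 5 = 32
  shelf 2: 11 + 11 + 10 = 32
  shelf 3: 9 + 5 = 14
This matches the lower bound, so 3 is optimal.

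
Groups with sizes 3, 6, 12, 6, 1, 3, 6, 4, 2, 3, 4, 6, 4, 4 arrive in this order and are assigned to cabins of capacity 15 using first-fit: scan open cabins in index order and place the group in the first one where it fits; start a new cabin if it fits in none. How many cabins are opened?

  3 → cabin 1 (new)  [load 3/15]
  6 → cabin 1  [load 9/15]
  12 → cabin 2 (new)  [load 12/15]
  6 → cabin 1  [load 15/15]
  1 → cabin 2  [load 13/15]
  3 → cabin 3 (new)  [load 3/15]
  6 → cabin 3  [load 9/15]
  4 → cabin 3  [load 13/15]
  2 → cabin 2  [load 15/15]
  3 → cabin 4 (new)  [load 3/15]
  4 → cabin 4  [load 7/15]
  6 → cabin 4  [load 13/15]
  4 → cabin 5 (new)  [load 4/15]
  4 → cabin 5  [load 8/15]
5 cabins opened.

5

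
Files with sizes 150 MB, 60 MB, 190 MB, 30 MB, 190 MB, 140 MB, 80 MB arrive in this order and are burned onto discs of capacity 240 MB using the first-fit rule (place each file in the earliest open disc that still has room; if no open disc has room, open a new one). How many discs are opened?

  150 → disc 1 (new)  [load 150/240]
  60 → disc 1  [load 210/240]
  190 → disc 2 (new)  [load 190/240]
  30 → disc 1  [load 240/240]
  190 → disc 3 (new)  [load 190/240]
  140 → disc 4 (new)  [load 140/240]
  80 → disc 4  [load 220/240]
4 discs opened.

4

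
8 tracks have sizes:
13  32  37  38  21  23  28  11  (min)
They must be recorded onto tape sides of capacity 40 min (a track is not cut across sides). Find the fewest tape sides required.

6

Total = 38 + 37 + 32 + 28 + 23 + 21 + 13 + 11 = 203 min.
Lower bound: ⌈203/40⌉ = 6 tape sides.
A packing using 6 tape sides:
  side 1: 38 = 38
  side 2: 37 = 37
  side 3: 32 = 32
  side 4: 28 + 11 = 39
  side 5: 23 + 13 = 36
  side 6: 21 = 21
This matches the lower bound, so 6 is optimal.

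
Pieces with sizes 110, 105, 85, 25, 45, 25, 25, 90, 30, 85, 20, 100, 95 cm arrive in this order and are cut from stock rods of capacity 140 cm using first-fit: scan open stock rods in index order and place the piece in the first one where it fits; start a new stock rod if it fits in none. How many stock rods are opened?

7

  110 → stock rod 1 (new)  [load 110/140]
  105 → stock rod 2 (new)  [load 105/140]
  85 → stock rod 3 (new)  [load 85/140]
  25 → stock rod 1  [load 135/140]
  45 → stock rod 3  [load 130/140]
  25 → stock rod 2  [load 130/140]
  25 → stock rod 4 (new)  [load 25/140]
  90 → stock rod 4  [load 115/140]
  30 → stock rod 5 (new)  [load 30/140]
  85 → stock rod 5  [load 115/140]
  20 → stock rod 4  [load 135/140]
  100 → stock rod 6 (new)  [load 100/140]
  95 → stock rod 7 (new)  [load 95/140]
7 stock rods opened.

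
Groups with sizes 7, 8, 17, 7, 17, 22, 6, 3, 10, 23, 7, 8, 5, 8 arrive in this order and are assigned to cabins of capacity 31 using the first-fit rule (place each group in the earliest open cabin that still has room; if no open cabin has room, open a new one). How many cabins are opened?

5

  7 → cabin 1 (new)  [load 7/31]
  8 → cabin 1  [load 15/31]
  17 → cabin 2 (new)  [load 17/31]
  7 → cabin 1  [load 22/31]
  17 → cabin 3 (new)  [load 17/31]
  22 → cabin 4 (new)  [load 22/31]
  6 → cabin 1  [load 28/31]
  3 → cabin 1  [load 31/31]
  10 → cabin 2  [load 27/31]
  23 → cabin 5 (new)  [load 23/31]
  7 → cabin 3  [load 24/31]
  8 → cabin 4  [load 30/31]
  5 → cabin 3  [load 29/31]
  8 → cabin 5  [load 31/31]
5 cabins opened.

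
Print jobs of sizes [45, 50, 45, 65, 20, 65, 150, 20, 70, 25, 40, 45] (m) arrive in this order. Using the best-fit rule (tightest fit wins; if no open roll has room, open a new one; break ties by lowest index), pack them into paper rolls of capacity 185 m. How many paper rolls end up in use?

  45 → roll 1 (new)  [load 45/185]
  50 → roll 1  [load 95/185]
  45 → roll 1  [load 140/185]
  65 → roll 2 (new)  [load 65/185]
  20 → roll 1  [load 160/185]
  65 → roll 2  [load 130/185]
  150 → roll 3 (new)  [load 150/185]
  20 → roll 1  [load 180/185]
  70 → roll 4 (new)  [load 70/185]
  25 → roll 3  [load 175/185]
  40 → roll 2  [load 170/185]
  45 → roll 4  [load 115/185]
4 paper rolls opened.

4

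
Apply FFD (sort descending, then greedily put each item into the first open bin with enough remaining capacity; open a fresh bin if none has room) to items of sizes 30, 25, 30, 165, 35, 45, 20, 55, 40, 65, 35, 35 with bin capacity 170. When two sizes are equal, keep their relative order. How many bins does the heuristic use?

4

Sorted descending: 165, 65, 55, 45, 40, 35, 35, 35, 30, 30, 25, 20.
  165 → bin 1 (new)  [load 165/170]
  65 → bin 2 (new)  [load 65/170]
  55 → bin 2  [load 120/170]
  45 → bin 2  [load 165/170]
  40 → bin 3 (new)  [load 40/170]
  35 → bin 3  [load 75/170]
  35 → bin 3  [load 110/170]
  35 → bin 3  [load 145/170]
  30 → bin 4 (new)  [load 30/170]
  30 → bin 4  [load 60/170]
  25 → bin 3  [load 170/170]
  20 → bin 4  [load 80/170]
4 bins opened.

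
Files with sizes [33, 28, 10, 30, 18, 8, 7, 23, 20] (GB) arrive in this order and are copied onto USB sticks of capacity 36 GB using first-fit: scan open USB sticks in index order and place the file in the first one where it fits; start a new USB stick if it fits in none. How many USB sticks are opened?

  33 → USB stick 1 (new)  [load 33/36]
  28 → USB stick 2 (new)  [load 28/36]
  10 → USB stick 3 (new)  [load 10/36]
  30 → USB stick 4 (new)  [load 30/36]
  18 → USB stick 3  [load 28/36]
  8 → USB stick 2  [load 36/36]
  7 → USB stick 3  [load 35/36]
  23 → USB stick 5 (new)  [load 23/36]
  20 → USB stick 6 (new)  [load 20/36]
6 USB sticks opened.

6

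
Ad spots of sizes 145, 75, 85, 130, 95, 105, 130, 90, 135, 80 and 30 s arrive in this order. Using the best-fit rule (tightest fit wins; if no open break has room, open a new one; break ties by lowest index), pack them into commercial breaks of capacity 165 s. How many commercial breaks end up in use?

  145 → break 1 (new)  [load 145/165]
  75 → break 2 (new)  [load 75/165]
  85 → break 2  [load 160/165]
  130 → break 3 (new)  [load 130/165]
  95 → break 4 (new)  [load 95/165]
  105 → break 5 (new)  [load 105/165]
  130 → break 6 (new)  [load 130/165]
  90 → break 7 (new)  [load 90/165]
  135 → break 8 (new)  [load 135/165]
  80 → break 9 (new)  [load 80/165]
  30 → break 8  [load 165/165]
9 commercial breaks opened.

9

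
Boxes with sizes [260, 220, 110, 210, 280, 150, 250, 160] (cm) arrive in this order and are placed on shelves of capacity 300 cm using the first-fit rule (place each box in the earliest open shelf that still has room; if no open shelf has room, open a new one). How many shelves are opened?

  260 → shelf 1 (new)  [load 260/300]
  220 → shelf 2 (new)  [load 220/300]
  110 → shelf 3 (new)  [load 110/300]
  210 → shelf 4 (new)  [load 210/300]
  280 → shelf 5 (new)  [load 280/300]
  150 → shelf 3  [load 260/300]
  250 → shelf 6 (new)  [load 250/300]
  160 → shelf 7 (new)  [load 160/300]
7 shelves opened.

7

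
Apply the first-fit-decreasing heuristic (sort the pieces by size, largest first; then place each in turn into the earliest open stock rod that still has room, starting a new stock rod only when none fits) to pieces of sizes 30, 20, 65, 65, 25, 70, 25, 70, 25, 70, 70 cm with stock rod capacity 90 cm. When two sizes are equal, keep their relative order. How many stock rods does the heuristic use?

7

Sorted descending: 70, 70, 70, 70, 65, 65, 30, 25, 25, 25, 20.
  70 → stock rod 1 (new)  [load 70/90]
  70 → stock rod 2 (new)  [load 70/90]
  70 → stock rod 3 (new)  [load 70/90]
  70 → stock rod 4 (new)  [load 70/90]
  65 → stock rod 5 (new)  [load 65/90]
  65 → stock rod 6 (new)  [load 65/90]
  30 → stock rod 7 (new)  [load 30/90]
  25 → stock rod 5  [load 90/90]
  25 → stock rod 6  [load 90/90]
  25 → stock rod 7  [load 55/90]
  20 → stock rod 1  [load 90/90]
7 stock rods opened.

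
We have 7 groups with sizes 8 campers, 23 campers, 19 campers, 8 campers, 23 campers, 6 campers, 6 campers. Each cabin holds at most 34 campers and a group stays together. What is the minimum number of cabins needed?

3

Total = 23 + 23 + 19 + 8 + 8 + 6 + 6 = 93 campers.
Lower bound: ⌈93/34⌉ = 3 cabins.
A packing using 3 cabins:
  cabin 1: 23 + 8 = 31
  cabin 2: 23 + 8 = 31
  cabin 3: 19 + 6 + 6 = 31
This matches the lower bound, so 3 is optimal.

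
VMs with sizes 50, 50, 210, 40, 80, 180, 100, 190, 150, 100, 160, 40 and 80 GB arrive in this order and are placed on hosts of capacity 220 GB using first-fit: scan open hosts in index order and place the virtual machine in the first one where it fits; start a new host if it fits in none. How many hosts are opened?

8

  50 → host 1 (new)  [load 50/220]
  50 → host 1  [load 100/220]
  210 → host 2 (new)  [load 210/220]
  40 → host 1  [load 140/220]
  80 → host 1  [load 220/220]
  180 → host 3 (new)  [load 180/220]
  100 → host 4 (new)  [load 100/220]
  190 → host 5 (new)  [load 190/220]
  150 → host 6 (new)  [load 150/220]
  100 → host 4  [load 200/220]
  160 → host 7 (new)  [load 160/220]
  40 → host 3  [load 220/220]
  80 → host 8 (new)  [load 80/220]
8 hosts opened.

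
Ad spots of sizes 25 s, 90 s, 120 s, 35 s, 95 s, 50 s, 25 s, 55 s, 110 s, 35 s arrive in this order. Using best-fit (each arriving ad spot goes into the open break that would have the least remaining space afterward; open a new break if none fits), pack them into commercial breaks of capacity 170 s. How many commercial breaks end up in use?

  25 → break 1 (new)  [load 25/170]
  90 → break 1  [load 115/170]
  120 → break 2 (new)  [load 120/170]
  35 → break 2  [load 155/170]
  95 → break 3 (new)  [load 95/170]
  50 → break 1  [load 165/170]
  25 → break 3  [load 120/170]
  55 → break 4 (new)  [load 55/170]
  110 → break 4  [load 165/170]
  35 → break 3  [load 155/170]
4 commercial breaks opened.

4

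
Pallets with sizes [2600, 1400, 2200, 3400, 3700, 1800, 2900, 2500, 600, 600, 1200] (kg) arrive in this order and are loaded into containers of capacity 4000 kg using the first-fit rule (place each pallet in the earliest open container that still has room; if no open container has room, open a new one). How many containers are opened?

  2600 → container 1 (new)  [load 2600/4000]
  1400 → container 1  [load 4000/4000]
  2200 → container 2 (new)  [load 2200/4000]
  3400 → container 3 (new)  [load 3400/4000]
  3700 → container 4 (new)  [load 3700/4000]
  1800 → container 2  [load 4000/4000]
  2900 → container 5 (new)  [load 2900/4000]
  2500 → container 6 (new)  [load 2500/4000]
  600 → container 3  [load 4000/4000]
  600 → container 5  [load 3500/4000]
  1200 → container 6  [load 3700/4000]
6 containers opened.

6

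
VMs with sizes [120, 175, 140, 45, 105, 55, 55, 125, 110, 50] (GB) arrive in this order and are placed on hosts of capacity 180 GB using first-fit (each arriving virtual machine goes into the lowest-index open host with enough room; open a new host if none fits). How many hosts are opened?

  120 → host 1 (new)  [load 120/180]
  175 → host 2 (new)  [load 175/180]
  140 → host 3 (new)  [load 140/180]
  45 → host 1  [load 165/180]
  105 → host 4 (new)  [load 105/180]
  55 → host 4  [load 160/180]
  55 → host 5 (new)  [load 55/180]
  125 → host 5  [load 180/180]
  110 → host 6 (new)  [load 110/180]
  50 → host 6  [load 160/180]
6 hosts opened.

6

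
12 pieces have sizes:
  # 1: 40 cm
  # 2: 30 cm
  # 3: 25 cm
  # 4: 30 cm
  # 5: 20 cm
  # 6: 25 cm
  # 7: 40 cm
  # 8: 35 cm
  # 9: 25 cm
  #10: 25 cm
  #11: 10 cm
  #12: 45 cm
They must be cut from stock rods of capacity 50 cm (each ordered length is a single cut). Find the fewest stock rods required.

Total = 45 + 40 + 40 + 35 + 30 + 30 + 25 + 25 + 25 + 25 + 20 + 10 = 350 cm.
Lower bound: ⌈350/50⌉ = 7 stock rods.
A packing using 8 stock rods:
  stock rod 1: 45 = 45
  stock rod 2: 40 + 10 = 50
  stock rod 3: 40 = 40
  stock rod 4: 35 = 35
  stock rod 5: 30 + 20 = 50
  stock rod 6: 30 = 30
  stock rod 7: 25 + 25 = 50
  stock rod 8: 25 + 25 = 50
No arrangement into 7 stock rods stays within capacity, so 8 is optimal.

8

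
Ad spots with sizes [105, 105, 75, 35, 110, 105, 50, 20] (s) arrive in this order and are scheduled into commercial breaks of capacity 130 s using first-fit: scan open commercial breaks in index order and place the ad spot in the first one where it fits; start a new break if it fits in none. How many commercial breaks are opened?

6

  105 → break 1 (new)  [load 105/130]
  105 → break 2 (new)  [load 105/130]
  75 → break 3 (new)  [load 75/130]
  35 → break 3  [load 110/130]
  110 → break 4 (new)  [load 110/130]
  105 → break 5 (new)  [load 105/130]
  50 → break 6 (new)  [load 50/130]
  20 → break 1  [load 125/130]
6 commercial breaks opened.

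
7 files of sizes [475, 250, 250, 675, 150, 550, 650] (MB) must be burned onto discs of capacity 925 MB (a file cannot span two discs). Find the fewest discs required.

4

Total = 675 + 650 + 550 + 475 + 250 + 250 + 150 = 3000 MB.
Lower bound: ⌈3000/925⌉ = 4 discs.
A packing using 4 discs:
  disc 1: 675 + 250 = 925
  disc 2: 650 + 250 = 900
  disc 3: 550 + 150 = 700
  disc 4: 475 = 475
This matches the lower bound, so 4 is optimal.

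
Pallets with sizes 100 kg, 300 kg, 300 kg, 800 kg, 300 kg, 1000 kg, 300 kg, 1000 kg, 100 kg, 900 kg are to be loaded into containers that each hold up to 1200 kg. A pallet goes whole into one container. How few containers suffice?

5

Total = 1000 + 1000 + 900 + 800 + 300 + 300 + 300 + 300 + 100 + 100 = 5100 kg.
Lower bound: ⌈5100/1200⌉ = 5 containers.
A packing using 5 containers:
  container 1: 1000 + 100 + 100 = 1200
  container 2: 1000 = 1000
  container 3: 900 + 300 = 1200
  container 4: 800 + 300 = 1100
  container 5: 300 + 300 = 600
This matches the lower bound, so 5 is optimal.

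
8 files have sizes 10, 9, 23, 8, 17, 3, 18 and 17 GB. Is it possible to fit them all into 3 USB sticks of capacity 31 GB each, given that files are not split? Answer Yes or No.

Total = 105 GB; ⌈105/31⌉ = 4.
At least 4 USB sticks are required, but only 3 are allowed.

No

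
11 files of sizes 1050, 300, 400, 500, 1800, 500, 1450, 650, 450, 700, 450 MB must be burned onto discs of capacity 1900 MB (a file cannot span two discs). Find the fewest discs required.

Total = 1800 + 1450 + 1050 + 700 + 650 + 500 + 500 + 450 + 450 + 400 + 300 = 8250 MB.
Lower bound: ⌈8250/1900⌉ = 5 discs.
A packing using 5 discs:
  disc 1: 1800 = 1800
  disc 2: 1450 + 450 = 1900
  disc 3: 1050 + 700 = 1750
  disc 4: 650 + 500 + 500 = 1650
  disc 5: 450 + 400 + 300 = 1150
This matches the lower bound, so 5 is optimal.

5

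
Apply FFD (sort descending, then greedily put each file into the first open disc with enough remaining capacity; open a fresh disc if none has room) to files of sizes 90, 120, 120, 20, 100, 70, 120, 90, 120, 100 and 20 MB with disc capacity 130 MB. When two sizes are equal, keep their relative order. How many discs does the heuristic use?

Sorted descending: 120, 120, 120, 120, 100, 100, 90, 90, 70, 20, 20.
  120 → disc 1 (new)  [load 120/130]
  120 → disc 2 (new)  [load 120/130]
  120 → disc 3 (new)  [load 120/130]
  120 → disc 4 (new)  [load 120/130]
  100 → disc 5 (new)  [load 100/130]
  100 → disc 6 (new)  [load 100/130]
  90 → disc 7 (new)  [load 90/130]
  90 → disc 8 (new)  [load 90/130]
  70 → disc 9 (new)  [load 70/130]
  20 → disc 5  [load 120/130]
  20 → disc 6  [load 120/130]
9 discs opened.

9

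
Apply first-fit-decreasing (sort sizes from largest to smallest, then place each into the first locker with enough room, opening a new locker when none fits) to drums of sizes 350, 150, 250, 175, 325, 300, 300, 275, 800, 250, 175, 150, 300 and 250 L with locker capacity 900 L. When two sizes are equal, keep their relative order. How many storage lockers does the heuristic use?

5

Sorted descending: 800, 350, 325, 300, 300, 300, 275, 250, 250, 250, 175, 175, 150, 150.
  800 → locker 1 (new)  [load 800/900]
  350 → locker 2 (new)  [load 350/900]
  325 → locker 2  [load 675/900]
  300 → locker 3 (new)  [load 300/900]
  300 → locker 3  [load 600/900]
  300 → locker 3  [load 900/900]
  275 → locker 4 (new)  [load 275/900]
  250 → locker 4  [load 525/900]
  250 → locker 4  [load 775/900]
  250 → locker 5 (new)  [load 250/900]
  175 → locker 2  [load 850/900]
  175 → locker 5  [load 425/900]
  150 → locker 5  [load 575/900]
  150 → locker 5  [load 725/900]
5 storage lockers opened.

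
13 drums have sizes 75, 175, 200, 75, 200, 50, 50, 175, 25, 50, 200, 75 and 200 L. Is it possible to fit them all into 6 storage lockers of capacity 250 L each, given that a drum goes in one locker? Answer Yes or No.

Total = 1550 L; ⌈1550/250⌉ = 7.
At least 7 storage lockers are required, but only 6 are allowed.

No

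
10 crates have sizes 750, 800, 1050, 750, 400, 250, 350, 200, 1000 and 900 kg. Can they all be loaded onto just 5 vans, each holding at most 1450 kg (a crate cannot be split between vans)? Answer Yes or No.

No

Total = 6450 kg; ⌈6450/1450⌉ = 5.
6 crates each exceed half the capacity and cannot share a van, forcing at least 6 vans.
At least 6 vans are required, but only 5 are allowed.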